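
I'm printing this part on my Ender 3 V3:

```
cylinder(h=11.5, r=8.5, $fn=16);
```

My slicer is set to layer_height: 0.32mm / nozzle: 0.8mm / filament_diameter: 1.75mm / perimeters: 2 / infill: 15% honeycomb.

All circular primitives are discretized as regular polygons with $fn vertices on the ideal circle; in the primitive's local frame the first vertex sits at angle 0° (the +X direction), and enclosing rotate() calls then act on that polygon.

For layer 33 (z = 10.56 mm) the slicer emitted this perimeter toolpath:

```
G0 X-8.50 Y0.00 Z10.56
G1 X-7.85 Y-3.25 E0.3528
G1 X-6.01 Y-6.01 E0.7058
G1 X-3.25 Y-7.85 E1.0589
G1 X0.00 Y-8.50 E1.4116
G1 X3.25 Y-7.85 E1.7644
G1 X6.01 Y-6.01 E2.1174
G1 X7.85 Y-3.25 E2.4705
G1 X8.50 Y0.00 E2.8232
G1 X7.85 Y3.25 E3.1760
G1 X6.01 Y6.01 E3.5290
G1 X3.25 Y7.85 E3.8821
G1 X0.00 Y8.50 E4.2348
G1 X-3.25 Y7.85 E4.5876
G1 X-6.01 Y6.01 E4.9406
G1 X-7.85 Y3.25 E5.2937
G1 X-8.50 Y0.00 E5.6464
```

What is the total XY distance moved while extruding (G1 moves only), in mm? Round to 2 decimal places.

53.05 mm

Sum the Euclidean lengths of each G1 segment: total = 53.05 mm.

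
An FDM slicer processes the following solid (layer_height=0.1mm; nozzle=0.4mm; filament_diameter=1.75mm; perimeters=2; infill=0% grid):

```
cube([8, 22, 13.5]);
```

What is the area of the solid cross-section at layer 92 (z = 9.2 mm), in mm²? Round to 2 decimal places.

176.00 mm²

At z = 9.2 mm: the cube is present — its section is the full 8×22 rectangle (area 176.00 mm²). Overall, the cross-section is a single solid region. Net area = 176.00 mm².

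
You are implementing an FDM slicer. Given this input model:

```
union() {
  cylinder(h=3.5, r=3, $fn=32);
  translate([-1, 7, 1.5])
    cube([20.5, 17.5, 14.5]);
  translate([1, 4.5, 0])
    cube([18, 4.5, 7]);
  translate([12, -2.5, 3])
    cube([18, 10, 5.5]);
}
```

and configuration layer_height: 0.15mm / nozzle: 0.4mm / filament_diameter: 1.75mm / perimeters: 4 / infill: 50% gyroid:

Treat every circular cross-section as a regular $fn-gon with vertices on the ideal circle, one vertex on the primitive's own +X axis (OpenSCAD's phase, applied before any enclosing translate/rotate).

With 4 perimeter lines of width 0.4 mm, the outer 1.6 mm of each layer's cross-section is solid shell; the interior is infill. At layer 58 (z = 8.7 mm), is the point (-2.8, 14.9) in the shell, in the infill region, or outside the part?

At z = 8.7 mm: the cylinder is not intersected at this z (z outside [0, 3.5]); the cube at (-1, 7) is present — its section is the full 20.5×17.5 rectangle; the cube at (1, 4.5) is not intersected at this z (z outside [0, 7]); the cube at (12, -2.5) is not intersected at this z (z outside [3, 8.5]); Taking the union: only the 20.5×17.5 cube at (-1, 7) is present, so the union is just that shape — 1 connected region. Overall, the cross-section is a single solid region. The nearest boundary edge runs (-1.00, 24.50)→(-1.00, 7.00); distance from the point to it = 1.80 mm. The point is not inside any of the regions above, so it lies outside the cross-section (1.80 mm from the nearest boundary).

outside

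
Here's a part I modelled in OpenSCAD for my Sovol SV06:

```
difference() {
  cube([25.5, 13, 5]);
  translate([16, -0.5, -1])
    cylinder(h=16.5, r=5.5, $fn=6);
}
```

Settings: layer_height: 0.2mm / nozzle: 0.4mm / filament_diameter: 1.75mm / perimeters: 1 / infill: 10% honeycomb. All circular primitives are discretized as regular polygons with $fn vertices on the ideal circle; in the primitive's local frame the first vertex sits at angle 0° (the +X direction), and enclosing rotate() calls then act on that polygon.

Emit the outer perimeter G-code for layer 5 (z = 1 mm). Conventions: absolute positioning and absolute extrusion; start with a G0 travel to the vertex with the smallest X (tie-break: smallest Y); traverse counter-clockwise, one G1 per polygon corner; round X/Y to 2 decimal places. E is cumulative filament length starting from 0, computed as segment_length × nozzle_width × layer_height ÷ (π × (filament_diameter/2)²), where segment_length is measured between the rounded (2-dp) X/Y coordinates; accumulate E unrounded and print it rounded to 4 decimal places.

At z = 1 mm: the cube is present — its section is the full 25.5×13 rectangle; the cylinder at (16, -0.5): section is a regular 6-gon, circumradius r=5.5; After the difference (first − rest): starting from the 25.5×13 cube, the r=5.5 cylinder at (16, -0.5) partially overlaps it — only the 33.94 mm² overlap (of its 78.59 mm²) is removed, clipping the outline — 1 connected region. The outline is a single polygon with 8 vertices. Extrusion per mm of travel: 0.4 × 0.2 / (π × 0.875²) = 0.033260. Accumulating E over each segment gives final E = 2.7246.

G0 X0.00 Y0.00 Z1.00
G1 X10.79 Y0.00 E0.3589
G1 X13.25 Y4.26 E0.5225
G1 X18.75 Y4.26 E0.7054
G1 X21.21 Y0.00 E0.8690
G1 X25.50 Y0.00 E1.0117
G1 X25.50 Y13.00 E1.4441
G1 X0.00 Y13.00 E2.2922
G1 X0.00 Y0.00 E2.7246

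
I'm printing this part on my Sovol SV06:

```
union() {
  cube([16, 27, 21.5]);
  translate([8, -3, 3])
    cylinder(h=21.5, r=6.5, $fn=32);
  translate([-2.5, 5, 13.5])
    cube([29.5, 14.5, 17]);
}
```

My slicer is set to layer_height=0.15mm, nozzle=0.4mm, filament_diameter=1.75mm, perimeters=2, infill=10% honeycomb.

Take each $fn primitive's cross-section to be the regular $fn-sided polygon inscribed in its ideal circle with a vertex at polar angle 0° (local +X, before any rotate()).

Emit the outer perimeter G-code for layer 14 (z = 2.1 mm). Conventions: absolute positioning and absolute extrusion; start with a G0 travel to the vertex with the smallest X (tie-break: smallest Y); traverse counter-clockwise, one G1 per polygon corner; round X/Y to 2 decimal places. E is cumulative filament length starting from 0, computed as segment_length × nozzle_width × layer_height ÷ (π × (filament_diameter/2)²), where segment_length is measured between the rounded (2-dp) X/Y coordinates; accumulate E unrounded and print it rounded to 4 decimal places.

G0 X0.00 Y0.00 Z2.10
G1 X16.00 Y0.00 E0.3991
G1 X16.00 Y27.00 E1.0726
G1 X0.00 Y27.00 E1.4718
G1 X0.00 Y0.00 E2.1453

At z = 2.1 mm: the cube is present — its section is the full 16×27 rectangle; the cylinder at (8, -3) does not reach this height (z outside [3, 24.5]); the cube at (-2.5, 5) is not intersected at this z (z outside [13.5, 30.5]); Combining (union): only the 16×27 cube is present, so the union is just that shape — 1 connected region. The outline is a single polygon with 4 vertices. Extrusion per mm of travel: 0.4 × 0.15 / (π × 0.875²) = 0.024945. Accumulating E over each segment gives final E = 2.1453.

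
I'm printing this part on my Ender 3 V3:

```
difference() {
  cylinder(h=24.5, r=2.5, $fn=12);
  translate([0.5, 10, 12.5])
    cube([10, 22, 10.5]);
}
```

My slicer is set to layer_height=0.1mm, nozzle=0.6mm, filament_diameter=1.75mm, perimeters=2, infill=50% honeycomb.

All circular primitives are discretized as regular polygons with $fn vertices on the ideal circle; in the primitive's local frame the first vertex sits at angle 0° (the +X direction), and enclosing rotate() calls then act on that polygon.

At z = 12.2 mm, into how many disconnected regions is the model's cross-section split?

1

At z = 12.2 mm: the r=2.5 cylinder contributes a regular 12-gon of circumradius 2.5; the cube at (0.5, 10) is absent (z outside [12.5, 23]); Taking the first minus the rest: none of the subtracted shapes is present at this height, so the r=2.5 cylinder is unchanged — 1 connected region. The result has 1 disconnected region.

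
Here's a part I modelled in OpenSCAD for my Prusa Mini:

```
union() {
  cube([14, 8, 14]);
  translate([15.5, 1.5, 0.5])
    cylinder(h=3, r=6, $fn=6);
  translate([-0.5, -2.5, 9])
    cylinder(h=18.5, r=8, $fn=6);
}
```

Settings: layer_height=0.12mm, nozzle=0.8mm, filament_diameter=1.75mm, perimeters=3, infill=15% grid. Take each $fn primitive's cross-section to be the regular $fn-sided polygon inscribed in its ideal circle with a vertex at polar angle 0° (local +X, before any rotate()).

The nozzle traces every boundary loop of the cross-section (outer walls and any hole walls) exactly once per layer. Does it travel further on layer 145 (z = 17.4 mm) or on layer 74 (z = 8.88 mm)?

Layer 145 (z = 17.4): the cube does not reach this height (z outside [0, 14]); the cylinder at (15.5, 1.5) is absent (z outside [0.5, 3.5]); the r=8 cylinder at (-0.5, -2.5) gives a regular 6-gon of circumradius 8 (constant along its height) (perimeter = 2·6·8.000·sin(180°/6) = 48.00 mm); Combining (union): only the r=8 cylinder at (-0.5, -2.5) is present, so the union is just that shape — boundary = 48.00 mm. So its perimeter = 48.00 mm. Layer 74 (z = 8.88): the 14×8 cube contributes its full rectangle (perimeter 44.00 mm); the cylinder at (15.5, 1.5) does not reach this height (z outside [0.5, 3.5]); the cylinder at (-0.5, -2.5) does not reach this height (z outside [9, 27.5]); Taking the union: only the 14×8 cube is present, so the union is just that shape — boundary = 44.00 mm. So its perimeter = 44.00 mm. Layer 145 is larger (48.00 vs 44.00 mm).

layer 145 (z = 17.4 mm)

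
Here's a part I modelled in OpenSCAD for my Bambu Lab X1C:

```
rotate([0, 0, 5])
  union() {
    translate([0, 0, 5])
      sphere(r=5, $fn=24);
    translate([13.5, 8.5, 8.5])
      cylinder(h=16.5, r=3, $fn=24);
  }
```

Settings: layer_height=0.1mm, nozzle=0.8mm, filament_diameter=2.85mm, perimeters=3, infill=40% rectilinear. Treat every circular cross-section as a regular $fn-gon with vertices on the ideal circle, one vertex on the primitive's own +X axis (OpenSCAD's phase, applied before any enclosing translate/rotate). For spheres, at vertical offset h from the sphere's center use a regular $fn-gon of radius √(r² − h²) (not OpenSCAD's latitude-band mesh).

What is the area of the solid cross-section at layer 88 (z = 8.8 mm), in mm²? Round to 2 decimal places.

60.75 mm²

At z = 8.8 mm: the r=5 sphere contributes a regular 24-gon of circumradius √(5²−3.8²) = 3.250 (area = (24/2)·3.250²·sin(360°/24) = 32.80 mm²); the r=3 cylinder at (13.5, 8.5) gives a regular 24-gon of circumradius 3 (constant along its height) (area = (24/2)·3.000²·sin(360°/24) = 27.95 mm²); Taking the union: the 2 present regions are separate (no shared area or edge), so areas and boundary lengths simply add and each stays a separate island — area = 60.75 mm²; (rotated 5° about Z; rotation is an isometry so areas/perimeters/island counts are preserved). Overall, the cross-section has 2 separate islands. Net area = 60.75 mm².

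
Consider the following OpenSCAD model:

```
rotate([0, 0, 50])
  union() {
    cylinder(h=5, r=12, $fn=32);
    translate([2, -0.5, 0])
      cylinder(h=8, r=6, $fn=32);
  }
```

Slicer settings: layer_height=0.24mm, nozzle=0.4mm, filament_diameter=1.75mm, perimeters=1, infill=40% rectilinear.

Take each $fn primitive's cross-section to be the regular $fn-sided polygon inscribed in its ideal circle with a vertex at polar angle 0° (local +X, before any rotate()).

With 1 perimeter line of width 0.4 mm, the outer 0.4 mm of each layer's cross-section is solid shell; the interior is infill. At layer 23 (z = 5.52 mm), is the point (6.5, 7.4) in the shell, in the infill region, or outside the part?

outside

At z = 5.52 mm: the cylinder does not reach this height (z outside [0, 5]); the cylinder at (2, -0.5): section is a regular 32-gon, circumradius r=6; Merging all regions: only the r=6 cylinder at (2, -0.5) is present, so the union is just that shape — 1 connected region; (rotated 50° about Z; rotation is an isometry so areas/perimeters/island counts are preserved). Overall, the cross-section is a single solid region. Undo the 50° rotation: the query point maps to (9.847, -0.223) in the un-rotated model frame. The nearest boundary edge runs (8.00, -0.50)→(7.88, 0.67); distance from the point to it = 1.87 mm. The point is not inside any of the regions above, so it lies outside the cross-section (1.87 mm from the nearest boundary).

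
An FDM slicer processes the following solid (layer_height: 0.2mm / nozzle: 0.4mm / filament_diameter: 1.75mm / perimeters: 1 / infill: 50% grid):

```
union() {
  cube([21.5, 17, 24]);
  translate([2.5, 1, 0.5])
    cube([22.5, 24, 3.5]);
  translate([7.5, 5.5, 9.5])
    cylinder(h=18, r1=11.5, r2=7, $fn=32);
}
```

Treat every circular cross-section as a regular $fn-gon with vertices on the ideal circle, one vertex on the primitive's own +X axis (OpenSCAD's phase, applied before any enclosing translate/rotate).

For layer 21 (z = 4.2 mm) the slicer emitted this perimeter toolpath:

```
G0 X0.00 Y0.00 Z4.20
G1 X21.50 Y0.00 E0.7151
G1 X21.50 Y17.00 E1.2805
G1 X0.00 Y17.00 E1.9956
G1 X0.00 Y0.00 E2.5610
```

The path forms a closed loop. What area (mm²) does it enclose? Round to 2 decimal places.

365.50 mm²

Apply the shoelace formula to the sequence of (X, Y) vertices; enclosed area = 365.50 mm².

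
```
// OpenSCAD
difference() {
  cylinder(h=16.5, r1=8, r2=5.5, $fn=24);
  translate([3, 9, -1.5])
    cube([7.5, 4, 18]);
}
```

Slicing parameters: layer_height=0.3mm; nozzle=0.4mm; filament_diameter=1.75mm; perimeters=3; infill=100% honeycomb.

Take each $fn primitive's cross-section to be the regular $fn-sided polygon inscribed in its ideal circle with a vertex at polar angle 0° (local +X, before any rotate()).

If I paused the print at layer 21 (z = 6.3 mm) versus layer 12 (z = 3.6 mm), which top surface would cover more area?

Layer 21 (z = 6.3): the cone: at t=0.382 of its height the radius interpolates to r₁+(r₂−r₁)t = 7.045, giving a regular 24-gon of that circumradius (area = (24/2)·7.045²·sin(360°/24) = 154.17 mm²); the 7.5×4 cube at (3, 9) contributes its full rectangle (area 30.00 mm²); Subtracting the remaining from the first: starting from the cone (154.17 mm²), the 7.5×4 cube at (3, 9) misses the remaining region (no effect) — area = 154.17 mm². So its area = 154.17 mm². Layer 12 (z = 3.6): the cone contributes a regular 24-gon of circumradius 7.455 (interpolated between r1=8 and r2=5.5 at t=0.218) (area = (24/2)·7.455²·sin(360°/24) = 172.59 mm²); the cube at (3, 9) (footprint 7.5×4) is included at this height (area 30.00 mm²); Subtracting the remaining from the first: starting from the cone (172.59 mm²), the 7.5×4 cube at (3, 9) misses the remaining region (no effect) — area = 172.59 mm². So its area = 172.59 mm². Layer 12 is larger (172.59 vs 154.17 mm²).

layer 12 (z = 3.6 mm)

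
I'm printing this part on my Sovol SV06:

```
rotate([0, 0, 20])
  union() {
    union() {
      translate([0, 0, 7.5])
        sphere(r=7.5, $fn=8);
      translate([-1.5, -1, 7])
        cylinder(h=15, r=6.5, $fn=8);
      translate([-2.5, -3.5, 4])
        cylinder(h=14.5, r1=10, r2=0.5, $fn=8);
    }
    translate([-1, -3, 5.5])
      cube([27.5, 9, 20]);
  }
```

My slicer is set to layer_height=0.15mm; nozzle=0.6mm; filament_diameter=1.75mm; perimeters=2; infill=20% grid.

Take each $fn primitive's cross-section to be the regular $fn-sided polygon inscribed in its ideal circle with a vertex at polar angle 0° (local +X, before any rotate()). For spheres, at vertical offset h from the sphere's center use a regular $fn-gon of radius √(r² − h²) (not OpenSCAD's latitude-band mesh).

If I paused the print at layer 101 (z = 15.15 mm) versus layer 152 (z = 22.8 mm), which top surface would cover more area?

layer 101 (z = 15.15 mm)

Layer 101 (z = 15.15): the sphere is absent (|z−center|=7.650 > r=7.5); the r=6.5 cylinder at (-1.5, -1) gives a regular 8-gon of circumradius 6.5 (constant along its height) (area = (8/2)·6.500²·sin(360°/8) = 119.50 mm²); the cone at (-2.5, -3.5): at t=0.769 of its height the radius interpolates to r₁+(r₂−r₁)t = 2.695, giving a regular 8-gon of that circumradius (area = (8/2)·2.695²·sin(360°/8) = 20.54 mm²); Combining (union): the cone at (-2.5, -3.5) lies entirely inside the r=6.5 cylinder at (-1.5, -1), so the union is just the r=6.5 cylinder at (-1.5, -1) — area = 119.50 mm²; the cube at (-1, -3) (footprint 27.5×9) is included at this height (area 247.50 mm²); Combining (union): the regions partially overlap — summed areas 367.00 mm² minus the doubly-counted overlap 37.85 mm² gives 329.15 mm² — area = 329.15 mm²; (rotated 20° about Z; rotation is an isometry so areas/perimeters/island counts are preserved). So its area = 329.15 mm². Layer 152 (z = 22.8): the sphere is not intersected at this z (|z−center|=15.300 > r=7.5); the cylinder at (-1.5, -1) is not intersected at this z (z outside [7, 22]); the cone at (-2.5, -3.5) is not intersected at this z (z outside [4, 18.5]); Taking the union: nothing is present at this height; the cube at (-1, -3) (footprint 27.5×9) is included at this height (area 247.50 mm²); Combining (union): only the 27.5×9 cube at (-1, -3) is present, so the union is just that shape — area = 247.50 mm²; (rotated 20° about Z; rotation is an isometry so areas/perimeters/island counts are preserved). So its area = 247.50 mm². Layer 101 is larger (329.15 vs 247.50 mm²).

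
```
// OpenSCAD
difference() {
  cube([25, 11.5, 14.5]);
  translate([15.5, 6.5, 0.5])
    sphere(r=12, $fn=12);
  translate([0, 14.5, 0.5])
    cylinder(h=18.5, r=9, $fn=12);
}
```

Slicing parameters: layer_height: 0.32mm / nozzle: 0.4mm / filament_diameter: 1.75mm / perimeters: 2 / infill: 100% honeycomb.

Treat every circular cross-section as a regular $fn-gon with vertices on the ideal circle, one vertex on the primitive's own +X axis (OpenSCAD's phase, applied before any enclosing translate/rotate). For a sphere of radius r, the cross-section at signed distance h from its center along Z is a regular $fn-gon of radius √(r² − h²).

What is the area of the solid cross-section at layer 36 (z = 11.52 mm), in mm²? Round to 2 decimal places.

At z = 11.52 mm: the cube (footprint 25×11.5) is included at this height (area 287.50 mm²); the sphere at (15.5, 6.5): section is a regular 12-gon, circumradius = √(r²−h²) = √(12²−11.02²) = 4.750 (area = (12/2)·4.750²·sin(360°/12) = 67.68 mm²); the cylinder at (0, 14.5): section is a regular 12-gon, circumradius r=9 (area = (12/2)·9.000²·sin(360°/12) = 243.00 mm²); Subtracting the remaining from the first: starting from the 25×11.5 cube (287.50 mm²), the r=12 sphere at (15.5, 6.5) lies wholly inside it (removes its full 67.68 mm² and its 29.50 mm outline becomes a hole wall); the r=9 cylinder at (0, 14.5) partially overlaps it — only the 34.96 mm² overlap (of its 243.00 mm²) is removed, clipping the outline — area = 184.87 mm². Overall, the cross-section is one region with 1 hole. Net area = 184.87 mm².

184.87 mm²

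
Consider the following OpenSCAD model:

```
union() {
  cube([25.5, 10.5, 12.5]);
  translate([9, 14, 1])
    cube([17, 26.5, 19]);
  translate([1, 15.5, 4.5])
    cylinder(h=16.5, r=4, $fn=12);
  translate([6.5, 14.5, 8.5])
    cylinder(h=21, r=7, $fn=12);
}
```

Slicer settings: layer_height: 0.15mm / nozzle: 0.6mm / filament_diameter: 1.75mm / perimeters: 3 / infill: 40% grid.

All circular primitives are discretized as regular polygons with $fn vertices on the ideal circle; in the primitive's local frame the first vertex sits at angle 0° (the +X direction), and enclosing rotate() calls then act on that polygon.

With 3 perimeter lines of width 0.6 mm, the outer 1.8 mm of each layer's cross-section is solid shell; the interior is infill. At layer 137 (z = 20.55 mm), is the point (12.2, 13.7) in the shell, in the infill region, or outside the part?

At z = 20.55 mm: the cube does not reach this height (z outside [0, 12.5]); the cube at (9, 14) is absent (z outside [1, 20]); the r=4 cylinder at (1, 15.5) gives a regular 12-gon of circumradius 4 (constant along its height); the cylinder at (6.5, 14.5): section is a regular 12-gon, circumradius r=7; Merging all regions: the regions partially overlap (shared area 30.64 mm²), so overlapping operands fuse into one piece — 1 connected region. Overall, the cross-section is a single solid region. The nearest boundary edge runs (13.50, 14.50)→(12.56, 11.00); distance from the point to it = 1.05 mm. The point is inside the cross-section, 1.05 mm from the nearest boundary — within the 1.8 mm shell band (3 × 0.6).

shell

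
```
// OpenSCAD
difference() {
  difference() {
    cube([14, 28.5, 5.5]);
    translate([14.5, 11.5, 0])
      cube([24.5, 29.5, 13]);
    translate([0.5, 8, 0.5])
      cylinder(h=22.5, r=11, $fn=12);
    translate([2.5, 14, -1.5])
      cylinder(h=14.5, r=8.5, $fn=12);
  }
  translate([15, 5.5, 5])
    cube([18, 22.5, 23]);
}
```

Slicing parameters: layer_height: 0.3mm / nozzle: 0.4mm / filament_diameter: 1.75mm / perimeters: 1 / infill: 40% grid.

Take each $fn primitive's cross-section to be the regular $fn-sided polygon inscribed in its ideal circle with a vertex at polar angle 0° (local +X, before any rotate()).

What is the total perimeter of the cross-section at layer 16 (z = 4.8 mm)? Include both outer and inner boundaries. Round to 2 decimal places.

86.87 mm

At z = 4.8 mm: the 14×28.5 cube contributes its full rectangle (perimeter 85.00 mm); the cube at (14.5, 11.5) (footprint 24.5×29.5) is included at this height (perimeter 108.00 mm); the cylinder at (0.5, 8): section is a regular 12-gon, circumradius r=11 (perimeter = 2·12·11.000·sin(180°/12) = 68.33 mm); the r=8.5 cylinder at (2.5, 14) contributes a regular 12-gon of circumradius 8.5 (perimeter = 2·12·8.500·sin(180°/12) = 52.80 mm); Taking the first minus the rest: starting from the 14×28.5 cube, the 24.5×29.5 cube at (14.5, 11.5) misses the remaining region (no effect); the r=11 cylinder at (0.5, 8) partially overlaps it — only the 177.35 mm² overlap (of its 363.00 mm²) is removed, clipping the outline; the r=8.5 cylinder at (2.5, 14) partially overlaps it — only the 43.71 mm² overlap (of its 216.75 mm²) is removed, clipping the outline — boundary = 86.87 mm; the cube at (15, 5.5) is not intersected at this z (z outside [5, 28]); Subtracting the remaining from the first: none of the subtracted shapes is present at this height, so the result so far is unchanged — boundary = 86.87 mm. Overall, the cross-section is a single solid region. Total boundary length (outer) = 86.87 mm.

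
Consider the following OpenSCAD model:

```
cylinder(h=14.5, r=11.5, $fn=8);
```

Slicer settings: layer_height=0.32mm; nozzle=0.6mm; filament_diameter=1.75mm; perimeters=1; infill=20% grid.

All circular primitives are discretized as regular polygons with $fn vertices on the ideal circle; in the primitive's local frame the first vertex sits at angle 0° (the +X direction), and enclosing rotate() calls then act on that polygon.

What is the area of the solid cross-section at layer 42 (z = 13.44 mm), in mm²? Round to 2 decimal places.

374.06 mm²

At z = 13.44 mm: the r=11.5 cylinder contributes a regular 8-gon of circumradius 11.5 (area = (8/2)·11.500²·sin(360°/8) = 374.06 mm²). Overall, the cross-section is a single solid region. Net area = 374.06 mm².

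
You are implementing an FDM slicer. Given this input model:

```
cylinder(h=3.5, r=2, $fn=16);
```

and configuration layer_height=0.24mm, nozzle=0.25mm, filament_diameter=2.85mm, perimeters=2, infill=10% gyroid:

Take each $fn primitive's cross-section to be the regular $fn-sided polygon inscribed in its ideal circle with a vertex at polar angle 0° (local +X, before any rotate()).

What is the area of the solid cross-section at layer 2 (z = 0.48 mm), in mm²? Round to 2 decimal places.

12.25 mm²

At z = 0.48 mm: the r=2 cylinder contributes a regular 16-gon of circumradius 2 (area = (16/2)·2.000²·sin(360°/16) = 12.25 mm²). Overall, the cross-section is a single solid region. Net area = 12.25 mm².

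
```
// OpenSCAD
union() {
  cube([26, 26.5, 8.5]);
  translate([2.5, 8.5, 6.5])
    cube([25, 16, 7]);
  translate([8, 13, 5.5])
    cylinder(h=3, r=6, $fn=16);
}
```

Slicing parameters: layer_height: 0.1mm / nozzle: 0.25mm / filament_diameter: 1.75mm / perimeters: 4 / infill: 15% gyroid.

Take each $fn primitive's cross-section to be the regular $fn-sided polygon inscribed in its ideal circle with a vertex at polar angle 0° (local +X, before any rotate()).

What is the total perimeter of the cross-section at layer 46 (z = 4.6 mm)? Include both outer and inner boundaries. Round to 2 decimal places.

105.00 mm

At z = 4.6 mm: the cube is present — its section is the full 26×26.5 rectangle (perimeter 105.00 mm); the cube at (2.5, 8.5) is not intersected at this z (z outside [6.5, 13.5]); the cylinder at (8, 13) does not reach this height (z outside [5.5, 8.5]); Taking the union: only the 26×26.5 cube is present, so the union is just that shape — boundary = 105.00 mm. Overall, the cross-section is a single solid region. Total boundary length (outer) = 105.00 mm.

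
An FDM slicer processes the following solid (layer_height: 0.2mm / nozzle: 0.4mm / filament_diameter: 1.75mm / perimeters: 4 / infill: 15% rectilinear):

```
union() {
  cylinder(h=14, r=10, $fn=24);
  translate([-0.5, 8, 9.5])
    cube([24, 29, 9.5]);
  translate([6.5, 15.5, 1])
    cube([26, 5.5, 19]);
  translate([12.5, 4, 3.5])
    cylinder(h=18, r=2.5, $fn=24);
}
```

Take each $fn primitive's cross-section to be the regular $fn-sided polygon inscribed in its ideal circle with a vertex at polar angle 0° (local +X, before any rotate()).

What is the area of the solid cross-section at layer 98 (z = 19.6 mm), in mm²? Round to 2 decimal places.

162.41 mm²

At z = 19.6 mm: the cylinder does not reach this height (z outside [0, 14]); the cube at (-0.5, 8) is absent (z outside [9.5, 19]); the cube at (6.5, 15.5) (footprint 26×5.5) is included at this height (area 143.00 mm²); the r=2.5 cylinder at (12.5, 4) contributes a regular 24-gon of circumradius 2.5 (area = (24/2)·2.500²·sin(360°/24) = 19.41 mm²); Taking the union: the 2 present regions are separate (no shared area or edge), so areas and boundary lengths simply add and each stays a separate island — area = 162.41 mm². Overall, the cross-section has 2 separate islands. Net area = 162.41 mm².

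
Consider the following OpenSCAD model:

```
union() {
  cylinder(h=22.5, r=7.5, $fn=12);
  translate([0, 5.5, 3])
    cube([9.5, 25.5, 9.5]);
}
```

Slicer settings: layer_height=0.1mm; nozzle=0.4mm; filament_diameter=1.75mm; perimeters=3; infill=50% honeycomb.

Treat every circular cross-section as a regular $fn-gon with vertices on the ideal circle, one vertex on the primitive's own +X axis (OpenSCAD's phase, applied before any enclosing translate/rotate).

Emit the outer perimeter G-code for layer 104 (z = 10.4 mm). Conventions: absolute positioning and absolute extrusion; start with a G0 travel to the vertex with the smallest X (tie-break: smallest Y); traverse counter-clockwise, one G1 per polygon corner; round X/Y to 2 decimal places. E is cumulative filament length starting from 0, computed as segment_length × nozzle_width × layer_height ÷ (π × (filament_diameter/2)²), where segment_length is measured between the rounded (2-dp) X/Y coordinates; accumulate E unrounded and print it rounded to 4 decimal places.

G0 X-7.50 Y0.00 Z10.40
G1 X-6.50 Y-3.75 E0.0645
G1 X-3.75 Y-6.50 E0.1292
G1 X0.00 Y-7.50 E0.1938
G1 X3.75 Y-6.50 E0.2583
G1 X6.50 Y-3.75 E0.3230
G1 X7.50 Y0.00 E0.3875
G1 X6.50 Y3.75 E0.4521
G1 X4.75 Y5.50 E0.4932
G1 X9.50 Y5.50 E0.5722
G1 X9.50 Y31.00 E0.9963
G1 X0.00 Y31.00 E1.1543
G1 X0.00 Y7.50 E1.5451
G1 X-3.75 Y6.50 E1.6096
G1 X-6.50 Y3.75 E1.6743
G1 X-7.50 Y0.00 E1.7388

At z = 10.4 mm: the cylinder: section is a regular 12-gon, circumradius r=7.5; the cube at (0, 5.5) is present — its section is the full 9.5×25.5 rectangle; Merging all regions: the regions partially overlap (shared area 6.11 mm²), so overlapping operands fuse into one piece — 1 connected region. The outline is a single polygon with 15 vertices. Extrusion per mm of travel: 0.4 × 0.1 / (π × 0.875²) = 0.016630. Accumulating E over each segment gives final E = 1.7388.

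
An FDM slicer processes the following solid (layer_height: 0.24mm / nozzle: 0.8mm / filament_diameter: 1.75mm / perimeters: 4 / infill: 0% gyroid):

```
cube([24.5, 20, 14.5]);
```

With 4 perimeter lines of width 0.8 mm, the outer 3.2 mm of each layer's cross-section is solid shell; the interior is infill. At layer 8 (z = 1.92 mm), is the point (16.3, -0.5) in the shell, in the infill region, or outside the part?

outside

At z = 1.92 mm: the 24.5×20 cube contributes its full rectangle. Overall, the cross-section is a single solid region. The nearest boundary edge runs (0.00, 0.00)→(24.50, 0.00); distance from the point to it = 0.50 mm. The point is not inside any of the regions above, so it lies outside the cross-section (0.50 mm from the nearest boundary).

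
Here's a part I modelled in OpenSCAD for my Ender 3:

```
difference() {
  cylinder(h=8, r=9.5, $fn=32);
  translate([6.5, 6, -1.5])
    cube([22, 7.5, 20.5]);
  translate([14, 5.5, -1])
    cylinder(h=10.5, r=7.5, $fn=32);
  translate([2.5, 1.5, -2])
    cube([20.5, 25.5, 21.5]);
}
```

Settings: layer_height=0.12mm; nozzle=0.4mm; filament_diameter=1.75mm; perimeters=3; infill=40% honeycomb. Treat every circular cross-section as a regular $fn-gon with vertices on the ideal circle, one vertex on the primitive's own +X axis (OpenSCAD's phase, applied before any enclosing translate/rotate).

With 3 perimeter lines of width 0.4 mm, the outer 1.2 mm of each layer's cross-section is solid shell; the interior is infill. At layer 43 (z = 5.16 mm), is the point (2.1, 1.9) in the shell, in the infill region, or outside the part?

At z = 5.16 mm: the cylinder: section is a regular 32-gon, circumradius r=9.5; the 22×7.5 cube at (6.5, 6) contributes its full rectangle; the r=7.5 cylinder at (14, 5.5) contributes a regular 32-gon of circumradius 7.5; the cube at (2.5, 1.5) is present — its section is the full 20.5×25.5 rectangle; Taking the first minus the rest: starting from the r=9.5 cylinder, the 22×7.5 cube at (6.5, 6) partially overlaps it — only the 0.39 mm² overlap (of its 165.00 mm²) is removed, clipping the outline; the r=7.5 cylinder at (14, 5.5) partially overlaps it — only the 9.63 mm² overlap (of its 175.58 mm²) is removed, clipping the outline; the 20.5×25.5 cube at (2.5, 1.5) partially overlaps it — only the 28.50 mm² overlap (of its 522.75 mm²) is removed, clipping the outline — 1 connected region. Overall, the cross-section is a single solid region. The nearest boundary edge runs (2.50, 9.12)→(2.50, 1.50); distance from the point to it = 0.40 mm. The point is inside the cross-section, 0.40 mm from the nearest boundary — within the 1.2 mm shell band (3 × 0.4).

shell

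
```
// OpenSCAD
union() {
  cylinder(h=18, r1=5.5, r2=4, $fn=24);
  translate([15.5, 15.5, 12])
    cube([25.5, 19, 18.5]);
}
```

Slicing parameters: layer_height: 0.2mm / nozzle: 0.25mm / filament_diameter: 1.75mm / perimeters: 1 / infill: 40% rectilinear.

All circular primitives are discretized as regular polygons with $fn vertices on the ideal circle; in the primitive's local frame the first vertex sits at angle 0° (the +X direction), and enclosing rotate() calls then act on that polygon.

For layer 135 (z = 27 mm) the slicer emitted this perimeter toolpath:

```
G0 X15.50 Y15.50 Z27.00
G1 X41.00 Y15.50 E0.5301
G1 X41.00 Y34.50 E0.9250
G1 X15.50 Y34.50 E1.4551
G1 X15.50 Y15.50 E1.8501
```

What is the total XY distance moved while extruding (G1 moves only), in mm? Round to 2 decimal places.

89.00 mm

Sum the Euclidean lengths of each G1 segment: total = 89.00 mm.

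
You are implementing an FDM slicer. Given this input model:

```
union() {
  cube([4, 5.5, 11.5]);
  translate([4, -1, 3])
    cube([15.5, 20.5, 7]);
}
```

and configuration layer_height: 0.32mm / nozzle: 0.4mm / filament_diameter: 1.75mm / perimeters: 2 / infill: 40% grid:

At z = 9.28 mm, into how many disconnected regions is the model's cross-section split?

1

At z = 9.28 mm: the 4×5.5 cube contributes its full rectangle; the cube at (4, -1) (footprint 15.5×20.5) is included at this height; Combining (union): the 2 present regions share edge segments without overlapping in area, so areas simply add but the touching pieces fuse into one outline (the shared edge portions become interior and drop out of the boundary) — 1 connected region. The result has 1 disconnected region.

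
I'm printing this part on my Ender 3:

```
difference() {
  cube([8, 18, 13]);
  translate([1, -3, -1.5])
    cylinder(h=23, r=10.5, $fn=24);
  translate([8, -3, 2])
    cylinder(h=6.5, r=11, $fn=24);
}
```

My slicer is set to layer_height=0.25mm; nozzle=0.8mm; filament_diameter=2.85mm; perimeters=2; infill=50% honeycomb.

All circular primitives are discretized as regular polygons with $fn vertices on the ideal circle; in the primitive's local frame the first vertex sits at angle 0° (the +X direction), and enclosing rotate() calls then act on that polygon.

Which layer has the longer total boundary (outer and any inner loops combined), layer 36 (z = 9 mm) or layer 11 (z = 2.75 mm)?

layer 36 (z = 9 mm)

Layer 36 (z = 9): the 8×18 cube contributes its full rectangle (perimeter 52.00 mm); the r=10.5 cylinder at (1, -3) contributes a regular 24-gon of circumradius 10.5 (perimeter = 2·24·10.500·sin(180°/24) = 65.79 mm); the cylinder at (8, -3) does not reach this height (z outside [2, 8.5]); Taking the first minus the rest: starting from the 8×18 cube, the r=10.5 cylinder at (1, -3) partially overlaps it — only the 53.58 mm² overlap (of its 342.42 mm²) is removed, clipping the outline — boundary = 40.58 mm. So its perimeter = 40.58 mm. Layer 11 (z = 2.75): the cube (footprint 8×18) is included at this height (perimeter 52.00 mm); the cylinder at (1, -3): section is a regular 24-gon, circumradius r=10.5 (perimeter = 2·24·10.500·sin(180°/24) = 65.79 mm); the cylinder at (8, -3): section is a regular 24-gon, circumradius r=11 (perimeter = 2·24·11.000·sin(180°/24) = 68.92 mm); Taking the first minus the rest: starting from the 8×18 cube, the r=10.5 cylinder at (1, -3) partially overlaps it — only the 53.58 mm² overlap (of its 342.42 mm²) is removed, clipping the outline; the r=11 cylinder at (8, -3) partially overlaps it — only the 6.52 mm² overlap (of its 375.81 mm²) is removed, clipping the outline — boundary = 36.81 mm. So its perimeter = 36.81 mm. Layer 36 is larger (40.58 vs 36.81 mm).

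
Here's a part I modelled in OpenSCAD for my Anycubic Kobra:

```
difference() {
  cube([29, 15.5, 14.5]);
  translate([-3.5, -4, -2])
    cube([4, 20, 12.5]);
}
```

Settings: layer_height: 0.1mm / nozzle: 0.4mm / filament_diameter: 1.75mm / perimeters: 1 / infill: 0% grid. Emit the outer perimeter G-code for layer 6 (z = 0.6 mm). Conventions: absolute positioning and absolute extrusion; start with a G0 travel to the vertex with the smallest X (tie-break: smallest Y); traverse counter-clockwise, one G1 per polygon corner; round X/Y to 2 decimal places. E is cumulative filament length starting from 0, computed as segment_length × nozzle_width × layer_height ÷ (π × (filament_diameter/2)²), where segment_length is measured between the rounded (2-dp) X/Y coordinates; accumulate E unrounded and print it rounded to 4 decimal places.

G0 X0.50 Y0.00 Z0.60
G1 X29.00 Y0.00 E0.4740
G1 X29.00 Y15.50 E0.7317
G1 X0.50 Y15.50 E1.2057
G1 X0.50 Y0.00 E1.4634

At z = 0.6 mm: the cube (footprint 29×15.5) is included at this height; the 4×20 cube at (-3.5, -4) contributes its full rectangle; Subtracting the remaining from the first: starting from the 29×15.5 cube, the 4×20 cube at (-3.5, -4) partially overlaps it — only the 7.75 mm² overlap (of its 80.00 mm²) is removed, clipping the outline — 1 connected region. The outline is a single polygon with 4 vertices. Extrusion per mm of travel: 0.4 × 0.1 / (π × 0.875²) = 0.016630. Accumulating E over each segment gives final E = 1.4634.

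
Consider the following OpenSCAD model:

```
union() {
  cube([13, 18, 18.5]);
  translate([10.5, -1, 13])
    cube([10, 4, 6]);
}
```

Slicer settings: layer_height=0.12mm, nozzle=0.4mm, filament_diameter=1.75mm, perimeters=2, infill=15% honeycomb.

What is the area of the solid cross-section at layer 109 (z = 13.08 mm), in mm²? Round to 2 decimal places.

266.50 mm²

At z = 13.08 mm: the 13×18 cube contributes its full rectangle (area 234.00 mm²); the cube at (10.5, -1) is present — its section is the full 10×4 rectangle (area 40.00 mm²); Taking the union: the regions partially overlap — summed areas 274.00 mm² minus the doubly-counted overlap 7.50 mm² gives 266.50 mm² — area = 266.50 mm². Overall, the cross-section is a single solid region. Net area = 266.50 mm².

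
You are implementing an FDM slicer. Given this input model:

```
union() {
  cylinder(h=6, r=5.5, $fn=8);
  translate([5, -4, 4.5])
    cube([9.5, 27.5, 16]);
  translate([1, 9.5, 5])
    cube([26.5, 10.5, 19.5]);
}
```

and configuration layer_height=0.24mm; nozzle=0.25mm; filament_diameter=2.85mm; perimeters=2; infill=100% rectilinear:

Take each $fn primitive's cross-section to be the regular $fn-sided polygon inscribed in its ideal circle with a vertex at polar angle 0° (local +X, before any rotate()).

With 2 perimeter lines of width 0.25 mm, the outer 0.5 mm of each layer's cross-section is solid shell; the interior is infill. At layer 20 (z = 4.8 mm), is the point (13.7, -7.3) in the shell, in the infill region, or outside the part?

outside

At z = 4.8 mm: the r=5.5 cylinder contributes a regular 8-gon of circumradius 5.5; the cube at (5, -4) is present — its section is the full 9.5×27.5 rectangle; the cube at (1, 9.5) is absent (z outside [5, 24.5]); Taking the union: the regions partially overlap (shared area 0.60 mm²), so overlapping operands fuse into one piece — 1 connected region. Overall, the cross-section is a single solid region. The nearest boundary edge runs (14.50, -4.00)→(5.00, -4.00); distance from the point to it = 3.30 mm. The point is not inside any of the regions above, so it lies outside the cross-section (3.30 mm from the nearest boundary).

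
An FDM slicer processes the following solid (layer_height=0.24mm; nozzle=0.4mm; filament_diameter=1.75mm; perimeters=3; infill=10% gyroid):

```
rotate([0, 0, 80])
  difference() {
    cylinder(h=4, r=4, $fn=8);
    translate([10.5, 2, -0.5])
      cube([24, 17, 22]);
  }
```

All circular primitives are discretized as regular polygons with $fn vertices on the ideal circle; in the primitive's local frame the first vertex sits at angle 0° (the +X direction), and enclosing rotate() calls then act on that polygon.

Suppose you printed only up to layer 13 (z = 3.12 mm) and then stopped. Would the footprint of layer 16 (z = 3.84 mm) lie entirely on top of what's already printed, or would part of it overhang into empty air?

Compare the two slices. At z = 3.12: the r=4 cylinder gives a regular 8-gon of circumradius 4 (constant along its height) (area = (8/2)·4.000²·sin(360°/8) = 45.25 mm²); the cube at (10.5, 2) (footprint 24×17) is included at this height (area 408.00 mm²); Taking the first minus the rest: starting from the r=4 cylinder (45.25 mm²), the 24×17 cube at (10.5, 2) misses the remaining region (no effect) — area = 45.25 mm²; (whole slice rotated 80° about Z — lengths, areas and connectivity unchanged). At z = 3.84: the cylinder: section is a regular 8-gon, circumradius r=4 (area = (8/2)·4.000²·sin(360°/8) = 45.25 mm²); the cube at (10.5, 2) is present — its section is the full 24×17 rectangle (area 408.00 mm²); Subtracting the remaining from the first: starting from the r=4 cylinder (45.25 mm²), the 24×17 cube at (10.5, 2) misses the remaining region (no effect) — area = 45.25 mm²; (whole slice rotated 80° about Z — lengths, areas and connectivity unchanged). Checking containment: the cross-section at z = 3.84 is a subset of the cross-section at z = 3.12.

entirely on top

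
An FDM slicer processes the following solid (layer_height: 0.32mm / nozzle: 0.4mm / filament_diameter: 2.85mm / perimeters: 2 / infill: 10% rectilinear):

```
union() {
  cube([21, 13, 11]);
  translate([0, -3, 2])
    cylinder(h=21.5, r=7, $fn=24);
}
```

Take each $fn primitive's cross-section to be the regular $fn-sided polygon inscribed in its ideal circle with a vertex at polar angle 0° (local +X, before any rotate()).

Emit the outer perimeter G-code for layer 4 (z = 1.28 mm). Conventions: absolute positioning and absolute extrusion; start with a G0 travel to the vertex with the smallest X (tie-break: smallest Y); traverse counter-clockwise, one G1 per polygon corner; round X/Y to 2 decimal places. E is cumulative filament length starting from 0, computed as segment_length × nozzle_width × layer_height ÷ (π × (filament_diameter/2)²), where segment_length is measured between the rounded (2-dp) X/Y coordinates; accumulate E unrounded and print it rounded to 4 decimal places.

G0 X0.00 Y0.00 Z1.28
G1 X21.00 Y0.00 E0.4214
G1 X21.00 Y13.00 E0.6822
G1 X0.00 Y13.00 E1.1036
G1 X0.00 Y0.00 E1.3644

At z = 1.28 mm: the 21×13 cube contributes its full rectangle; the cylinder at (0, -3) does not reach this height (z outside [2, 23.5]); Combining (union): only the 21×13 cube is present, so the union is just that shape — 1 connected region. The outline is a single polygon with 4 vertices. Extrusion per mm of travel: 0.4 × 0.32 / (π × 1.425²) = 0.020065. Accumulating E over each segment gives final E = 1.3644.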